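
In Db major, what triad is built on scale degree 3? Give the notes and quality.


Working:
Db major scale: Db Eb F Gb Ab Bb C
Diatonic triad on degree 3 stacks scale notes 3, 5, 7: F Ab C
F→Ab = 3 semitones; F→C = 7 semitones → minor triad
= F Ab C (minor)


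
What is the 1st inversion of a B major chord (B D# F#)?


Root position: B D# F#
1st inversion: move root up an octave
Bass note: D#
Notes (bottom to top) = D# F# B


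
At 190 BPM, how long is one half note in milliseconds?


Reasoning:
One quarter-note beat = 60000 / BPM = 60000 / 190 ms
Half note = 2 × quarter note
Duration = 2 × 60000 / 190 = 120000 / 190
= 631.6 ms


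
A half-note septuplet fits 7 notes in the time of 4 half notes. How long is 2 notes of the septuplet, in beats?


Septuplet: 7 notes occupy the space of 4 half notes
Space = 4 × 2 = 8 beats
Each septuplet note = 8 / 7 = 8/7 beats
2 notes = 2 × 8/7 = 16/7
= 16/7 beats


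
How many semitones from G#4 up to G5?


Absolute semitone position = octave×12 + chromatic position
G#4: 4×12 + 8 = 56
G5: 5×12 + 7 = 67
Difference = 67 - 56 = 11
= 11 semitones


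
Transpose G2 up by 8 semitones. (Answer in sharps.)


Let's work it out.
G2: chromatic position 7 in octave 2 → absolute = 2×12 + 7 = 31
Transpose up 8: 31 + 8 = 39
39 = 3×12 + 3 → D# in octave 3
Result = D#3


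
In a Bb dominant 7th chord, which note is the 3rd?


Dominant 7th chord = root + major 3rd + perfect 5th + minor 7th
Seventh chords stack in thirds, so the letter names are B-D-F-A
Root: Bb
Major 3rd above Bb: D
Perfect 5th above Bb: F
Minor 7th above Bb: Ab
The 3rd = D


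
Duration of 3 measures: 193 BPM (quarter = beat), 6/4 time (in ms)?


Reasoning:
Quarter-note beat duration = 60000 / 193 ms
Beats per measure (6/4) = 6
One measure = 6 × 60000 / 193 = 360000 / 193 ms
3 measures = 3 × 360000 / 193 = 1080000 / 193
= 5595.9 ms


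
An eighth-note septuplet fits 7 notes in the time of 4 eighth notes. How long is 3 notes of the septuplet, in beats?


Solution.
Septuplet: 7 notes occupy the space of 4 eighth notes
Space = 4 × 1/2 = 2 beats
Each septuplet note = 2 / 7 = 2/7 beats
3 notes = 3 × 2/7 = 6/7
= 6/7 beats


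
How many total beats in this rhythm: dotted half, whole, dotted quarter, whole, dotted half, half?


Let's work it out.
Beat values:
  dotted half = 3 beats
  whole = 4 beats
  dotted quarter = 1.5 beats
  whole = 4 beats
  dotted half = 3 beats
  half = 2 beats
Sum = 3 + 4 + 1.5 + 4 + 3 + 2
= 17.5 beats


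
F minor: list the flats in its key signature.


Solution.
Flat minor keys: A(0), D(1), G(2), C(3), F(4), Bb(5), Eb(6), Ab(7)
F minor has 4 flats
Order of flats: Bb Eb Ab Db Gb Cb Fb → first 4: Bb, Eb, Ab, Db
= Bb, Eb, Ab, Db


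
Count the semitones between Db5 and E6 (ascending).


Let's work it out.
Absolute semitone position = octave×12 + chromatic position
Db5: 5×12 + 1 = 61
E6: 6×12 + 4 = 76
Difference = 76 - 61 = 15
= 15 semitones


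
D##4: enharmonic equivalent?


Solution.
Enharmonic notes sound the same pitch but are spelled with different letter names
D## and E name the same pitch class
= E4


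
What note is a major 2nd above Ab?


A 2nd spans 2 letter names, so from A we land on B
A major 2nd = 2 semitones above Ab
Spell B at that pitch: Bb
= Bb


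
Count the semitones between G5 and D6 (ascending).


Working:
Absolute semitone position = octave×12 + chromatic position
G5: 5×12 + 7 = 67
D6: 6×12 + 2 = 74
Difference = 74 - 67 = 7
= 7 semitones


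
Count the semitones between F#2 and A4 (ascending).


Absolute semitone position = octave×12 + chromatic position
F#2: 2×12 + 6 = 30
A4: 4×12 + 9 = 57
Difference = 57 - 30 = 27
= 27 semitones


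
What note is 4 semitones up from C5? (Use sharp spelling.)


Working:
C5: chromatic position 0 in octave 5 → absolute = 5×12 + 0 = 60
Transpose up 4: 60 + 4 = 64
64 = 5×12 + 4 → E in octave 5
Result = E5


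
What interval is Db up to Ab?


Let's work it out.
Letter names: D → A spans 5 letter names → a 5th
Semitones: Db → Ab = 7 half-steps
A 5th of 7 semitones is a perfect 5th
= perfect 5th


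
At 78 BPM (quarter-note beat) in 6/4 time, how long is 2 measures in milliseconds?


Working:
Quarter-note beat duration = 60000 / 78 ms
Beats per measure (6/4) = 6
One measure = 6 × 60000 / 78 = 360000 / 78 ms
2 measures = 2 × 360000 / 78 = 720000 / 78
= 9230.8 ms


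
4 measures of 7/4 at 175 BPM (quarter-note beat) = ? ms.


Quarter-note beat duration = 60000 / 175 ms
Beats per measure (7/4) = 7
One measure = 7 × 60000 / 175 = 420000 / 175 ms
4 measures = 4 × 420000 / 175 = 1680000 / 175
= 9600.0 ms


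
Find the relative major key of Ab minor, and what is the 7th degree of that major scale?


Step by step:
The relative major shares the key signature and is a minor 3rd above the minor tonic
A minor 3rd above Ab is Cb
→ relative major of Ab minor is Cb major
Cb major scale: Cb Db Eb Fb Gb Ab Bb
= Cb major; 7th degree = Bb


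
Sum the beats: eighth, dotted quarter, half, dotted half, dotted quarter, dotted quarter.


Step by step:
Beat values:
  eighth = 0.5 beats
  dotted quarter = 1.5 beats
  half = 2 beats
  dotted half = 3 beats
  dotted quarter = 1.5 beats
  dotted quarter = 1.5 beats
Sum = 0.5 + 1.5 + 2 + 3 + 1.5 + 1.5
= 10 beats


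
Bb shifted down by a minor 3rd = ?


Working:
minor 3rd: 3 letter names, 3 semitones
Letter: B - 2 → G
Pitch: Bb - 3 semitones, spelled as a G → G
= G


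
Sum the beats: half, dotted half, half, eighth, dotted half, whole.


Beat values:
  half = 2 beats
  dotted half = 3 beats
  half = 2 beats
  eighth = 0.5 beats
  dotted half = 3 beats
  whole = 4 beats
Sum = 2 + 3 + 2 + 0.5 + 3 + 4
= 14.5 beats


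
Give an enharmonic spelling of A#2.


Step by step:
Enharmonic notes sound the same pitch but are spelled with different letter names
A# and Bb name the same pitch class
= Bb2


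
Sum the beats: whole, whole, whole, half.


Reasoning:
Beat values:
  whole = 4 beats
  whole = 4 beats
  whole = 4 beats
  half = 2 beats
Sum = 4 + 4 + 4 + 2
= 14 beats


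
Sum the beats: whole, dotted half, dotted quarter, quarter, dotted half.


Reasoning:
Beat values:
  whole = 4 beats
  dotted half = 3 beats
  dotted quarter = 1.5 beats
  quarter = 1 beat
  dotted half = 3 beats
Sum = 4 + 3 + 1.5 + 1 + 3
= 12.5 beats


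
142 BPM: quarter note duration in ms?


Step by step:
One quarter-note beat = 60000 / BPM = 60000 / 142 ms
Duration = 60000 / 142
= 422.5 ms


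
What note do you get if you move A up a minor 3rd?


Let's work it out.
minor 3rd: 3 letter names, 3 semitones
Letter: A + 2 → C
Pitch: A + 3 semitones, spelled as a C → C
= C


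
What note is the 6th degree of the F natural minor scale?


Solution.
Natural minor scale pattern: W-H-W-W-H-W-W (2-1-2-2-1-2-2 semitones)
Starting from F:
  F + 2 semitones → G
  G + 1 semitone → Ab
  Ab + 2 semitones → Bb
  Bb + 2 semitones → C
  C + 1 semitone → Db
  Db + 2 semitones → Eb
  Eb + 2 semitones → F
Scale: F G Ab Bb C Db Eb
Degree 6 = Db


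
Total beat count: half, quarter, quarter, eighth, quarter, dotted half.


Beat values:
  half = 2 beats
  quarter = 1 beat
  quarter = 1 beat
  eighth = 0.5 beats
  quarter = 1 beat
  dotted half = 3 beats
Sum = 2 + 1 + 1 + 0.5 + 1 + 3
= 8.5 beats


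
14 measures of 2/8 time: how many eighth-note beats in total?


Reasoning:
Time signature 2/8: the bottom number 8 means the eighth note gets one count
The top number 2 means 2 eighth-note beats per measure
Total = 2 × 14 measures
= 28 eighth-note beats


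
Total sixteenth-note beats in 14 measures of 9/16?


Let's work it out.
Time signature 9/16: the bottom number 16 means the sixteenth note gets one count
The top number 9 means 9 sixteenth-note beats per measure
Total = 9 × 14 measures
= 126 sixteenth-note beats


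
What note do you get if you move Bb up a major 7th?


major 7th: 7 letter names, 11 semitones
Letter: B + 6 → A
Pitch: Bb + 11 semitones, spelled as an A → A
= A


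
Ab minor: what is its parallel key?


Working:
Parallel keys share the same tonic but differ in mode
Ab minor → parallel is Ab major
= Ab major


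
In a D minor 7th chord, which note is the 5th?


Let's work it out.
Minor 7th chord = root + minor 3rd + perfect 5th + minor 7th
Seventh chords stack in thirds, so the letter names are D-F-A-C
Root: D
Minor 3rd above D: F
Perfect 5th above D: A
Minor 7th above D: C
The 5th = A


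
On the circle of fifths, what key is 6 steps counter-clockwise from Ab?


Solution.
Each counter-clockwise step moves down a perfect 5th (= up a perfect 4th)
From Ab: Ab → Db → F#/Gb → B → E → A → D
= D


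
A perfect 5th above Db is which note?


A 5th spans 5 letter names, so from D we land on A
A perfect 5th = 7 semitones above Db
Spell A at that pitch: Ab
= Ab


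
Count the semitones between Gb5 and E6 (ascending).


Solution.
Absolute semitone position = octave×12 + chromatic position
Gb5: 5×12 + 6 = 66
E6: 6×12 + 4 = 76
Difference = 76 - 66 = 10
= 10 semitones


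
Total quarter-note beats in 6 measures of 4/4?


Working:
Time signature 4/4: the bottom number 4 means the quarter note gets one count
The top number 4 means 4 quarter-note beats per measure
Total = 4 × 6 measures
= 24 quarter-note beats


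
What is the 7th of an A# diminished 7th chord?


Solution.
Diminished 7th chord = root + minor 3rd + diminished 5th + diminished 7th
Seventh chords stack in thirds, so the letter names are A-C-E-G
Root: A#
Minor 3rd above A#: C#
Diminished 5th above A#: E
Diminished 7th above A#: G
The 7th = G


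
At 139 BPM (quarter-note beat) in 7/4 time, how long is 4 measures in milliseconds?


Step by step:
Quarter-note beat duration = 60000 / 139 ms
Beats per measure (7/4) = 7
One measure = 7 × 60000 / 139 = 420000 / 139 ms
4 measures = 4 × 420000 / 139 = 1680000 / 139
= 12086.3 ms


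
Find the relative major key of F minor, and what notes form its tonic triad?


Solution.
The relative major shares the key signature and is a minor 3rd above the minor tonic
A minor 3rd above F is Ab
→ relative major of F minor is Ab major
Tonic triad of Ab major = root + major 3rd + perfect 5th = Ab C Eb
= Ab major; triad = Ab C Eb


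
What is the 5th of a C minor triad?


Let's work it out.
Minor triad = root + minor 3rd (3 semitones) + perfect 5th (7 semitones)
A triad on C stacks thirds, so the chord tones use letter names C-E-G
Root: C
Minor 3rd above C: Eb
Perfect 5th above C: G
The 5th = G


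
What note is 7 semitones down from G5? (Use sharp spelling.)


Reasoning:
G5: chromatic position 7 in octave 5 → absolute = 5×12 + 7 = 67
Transpose down 7: 67 - 7 = 60
60 = 5×12 + 0 → C in octave 5
Result = C5


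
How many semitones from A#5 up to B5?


Reasoning:
Absolute semitone position = octave×12 + chromatic position
A#5: 5×12 + 10 = 70
B5: 5×12 + 11 = 71
Difference = 71 - 70 = 1
= 1 semitone


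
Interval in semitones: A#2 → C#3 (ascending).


Absolute semitone position = octave×12 + chromatic position
A#2: 2×12 + 10 = 34
C#3: 3×12 + 1 = 37
Difference = 37 - 34 = 3
= 3 semitones


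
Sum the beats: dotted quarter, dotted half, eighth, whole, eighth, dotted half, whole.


Step by step:
Beat values:
  dotted quarter = 1.5 beats
  dotted half = 3 beats
  eighth = 0.5 beats
  whole = 4 beats
  eighth = 0.5 beats
  dotted half = 3 beats
  whole = 4 beats
Sum = 1.5 + 3 + 0.5 + 4 + 0.5 + 3 + 4
= 16.5 beats


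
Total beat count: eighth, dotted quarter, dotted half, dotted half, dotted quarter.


Solution.
Beat values:
  eighth = 0.5 beats
  dotted quarter = 1.5 beats
  dotted half = 3 beats
  dotted half = 3 beats
  dotted quarter = 1.5 beats
Sum = 0.5 + 1.5 + 3 + 3 + 1.5
= 9.5 beats


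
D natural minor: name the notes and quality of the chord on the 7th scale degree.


Let's work it out.
D natural minor scale: D E F G A Bb C
Diatonic triad on degree 7 stacks scale notes 7, 2, 4: C E G
C→E = 4 semitones; C→G = 7 semitones → major triad
= C E G (major)


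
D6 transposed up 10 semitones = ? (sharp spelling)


Step by step:
D6: chromatic position 2 in octave 6 → absolute = 6×12 + 2 = 74
Transpose up 10: 74 + 10 = 84
84 = 7×12 + 0 → C in octave 7
Result = C7


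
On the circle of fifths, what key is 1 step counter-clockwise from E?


Each counter-clockwise step moves down a perfect 5th (= up a perfect 4th)
From E: E → A
= A


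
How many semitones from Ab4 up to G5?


Solution.
Absolute semitone position = octave×12 + chromatic position
Ab4: 4×12 + 8 = 56
G5: 5×12 + 7 = 67
Difference = 67 - 56 = 11
= 11 semitones


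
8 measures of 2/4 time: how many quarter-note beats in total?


Solution.
Time signature 2/4: the bottom number 4 means the quarter note gets one count
The top number 2 means 2 quarter-note beats per measure
Total = 2 × 8 measures
= 16 quarter-note beats


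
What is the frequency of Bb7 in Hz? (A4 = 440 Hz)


Reasoning:
f = 440 × 2^(n/12) where n = semitones from A4
Bb7: 37 semitones from A4
f = 440 × 2^(37/12)
f = 3729.31 Hz


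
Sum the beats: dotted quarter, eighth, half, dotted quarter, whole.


Step by step:
Beat values:
  dotted quarter = 1.5 beats
  eighth = 0.5 beats
  half = 2 beats
  dotted quarter = 1.5 beats
  whole = 4 beats
Sum = 1.5 + 0.5 + 2 + 1.5 + 4
= 9.5 beats


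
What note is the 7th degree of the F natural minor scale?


Reasoning:
Natural minor scale pattern: W-H-W-W-H-W-W (2-1-2-2-1-2-2 semitones)
Starting from F:
  F + 2 semitones → G
  G + 1 semitone → Ab
  Ab + 2 semitones → Bb
  Bb + 2 semitones → C
  C + 1 semitone → Db
  Db + 2 semitones → Eb
  Eb + 2 semitones → F
Scale: F G Ab Bb C Db Eb
Degree 7 = Eb


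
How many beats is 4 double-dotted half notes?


Let's work it out.
Base half note = 2 beats
Dot 1 adds half the previous value: +1
Dot 2 adds half the previous value: +1/2
One double-dotted half = 2 + 1 + 1/2 = 7/2
4 of them = 4 × 7/2 = 14
= 14 beats


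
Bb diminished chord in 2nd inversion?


Root position: Bb Db Fb
2nd inversion: move root and 3rd up an octave
Bass note: Fb
Notes (bottom to top) = Fb Bb Db


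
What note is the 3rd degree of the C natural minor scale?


Solution.
Natural minor scale pattern: W-H-W-W-H-W-W (2-1-2-2-1-2-2 semitones)
Starting from C:
  C + 2 semitones → D
  D + 1 semitone → Eb
  Eb + 2 semitones → F
  F + 2 semitones → G
  G + 1 semitone → Ab
  Ab + 2 semitones → Bb
  Bb + 2 semitones → C
Scale: C D Eb F G Ab Bb
Degree 3 = Eb


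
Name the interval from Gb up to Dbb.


Reasoning:
Letter names: G → D spans 5 letter names → a 5th
Semitones: Gb → Dbb = 6 half-steps
A 5th of 6 semitones is a diminished 5th
= diminished 5th


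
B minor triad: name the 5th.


Let's work it out.
Minor triad = root + minor 3rd (3 semitones) + perfect 5th (7 semitones)
A triad on B stacks thirds, so the chord tones use letter names B-D-F
Root: B
Minor 3rd above B: D
Perfect 5th above B: F#
The 5th = F#


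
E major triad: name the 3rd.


Major triad = root + major 3rd (4 semitones) + perfect 5th (7 semitones)
A triad on E stacks thirds, so the chord tones use letter names E-G-B
Root: E
Major 3rd above E: G#
Perfect 5th above E: B
The 3rd = G#


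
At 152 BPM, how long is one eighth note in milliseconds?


Step by step:
One quarter-note beat = 60000 / BPM = 60000 / 152 ms
Eighth note = 1/2 × quarter note
Duration = 1/2 × 60000 / 152 = 30000 / 152
= 197.4 ms


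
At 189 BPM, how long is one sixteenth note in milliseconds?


Reasoning:
One quarter-note beat = 60000 / BPM = 60000 / 189 ms
Sixteenth note = 1/4 × quarter note
Duration = 1/4 × 60000 / 189 = 15000 / 189
= 79.4 ms


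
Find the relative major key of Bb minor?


The relative major shares the key signature and is a minor 3rd above the minor tonic
A minor 3rd above Bb is Db
→ relative major of Bb minor is Db major
= Db major


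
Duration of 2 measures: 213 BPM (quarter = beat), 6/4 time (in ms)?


Working:
Quarter-note beat duration = 60000 / 213 ms
Beats per measure (6/4) = 6
One measure = 6 × 60000 / 213 = 360000 / 213 ms
2 measures = 2 × 360000 / 213 = 720000 / 213
= 3380.3 ms


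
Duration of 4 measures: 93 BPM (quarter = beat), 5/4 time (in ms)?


Quarter-note beat duration = 60000 / 93 ms
Beats per measure (5/4) = 5
One measure = 5 × 60000 / 93 = 300000 / 93 ms
4 measures = 4 × 300000 / 93 = 1200000 / 93
= 12903.2 ms


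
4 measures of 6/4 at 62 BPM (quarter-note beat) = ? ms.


Reasoning:
Quarter-note beat duration = 60000 / 62 ms
Beats per measure (6/4) = 6
One measure = 6 × 60000 / 62 = 360000 / 62 ms
4 measures = 4 × 360000 / 62 = 1440000 / 62
= 23225.8 ms


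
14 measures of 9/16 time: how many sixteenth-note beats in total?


Reasoning:
Time signature 9/16: the bottom number 16 means the sixteenth note gets one count
The top number 9 means 9 sixteenth-note beats per measure
Total = 9 × 14 measures
= 126 sixteenth-note beats


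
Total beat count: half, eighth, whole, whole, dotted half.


Reasoning:
Beat values:
  half = 2 beats
  eighth = 0.5 beats
  whole = 4 beats
  whole = 4 beats
  dotted half = 3 beats
Sum = 2 + 0.5 + 4 + 4 + 3
= 13.5 beats


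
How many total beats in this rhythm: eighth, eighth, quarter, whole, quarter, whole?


Let's work it out.
Beat values:
  eighth = 0.5 beats
  eighth = 0.5 beats
  quarter = 1 beat
  whole = 4 beats
  quarter = 1 beat
  whole = 4 beats
Sum = 0.5 + 0.5 + 1 + 4 + 1 + 4
= 11 beats


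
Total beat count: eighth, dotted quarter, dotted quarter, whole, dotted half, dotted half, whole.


Beat values:
  eighth = 0.5 beats
  dotted quarter = 1.5 beats
  dotted quarter = 1.5 beats
  whole = 4 beats
  dotted half = 3 beats
  dotted half = 3 beats
  whole = 4 beats
Sum = 0.5 + 1.5 + 1.5 + 4 + 3 + 3 + 4
= 17.5 beats


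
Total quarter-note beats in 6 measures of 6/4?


Working:
Time signature 6/4: the bottom number 4 means the quarter note gets one count
The top number 6 means 6 quarter-note beats per measure
Total = 6 × 6 measures
= 36 quarter-note beats


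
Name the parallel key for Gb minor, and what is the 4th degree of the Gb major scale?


Let's work it out.
Parallel keys share the same tonic but differ in mode
Gb minor → parallel is Gb major
Gb major scale: Gb Ab Bb Cb Db Eb F
= Gb major; 4th degree = Cb


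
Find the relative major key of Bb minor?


The relative major shares the key signature and is a minor 3rd above the minor tonic
A minor 3rd above Bb is Db
→ relative major of Bb minor is Db major
= Db major


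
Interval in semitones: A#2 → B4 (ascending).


Reasoning:
Absolute semitone position = octave×12 + chromatic position
A#2: 2×12 + 10 = 34
B4: 4×12 + 11 = 59
Difference = 59 - 34 = 25
= 25 semitones


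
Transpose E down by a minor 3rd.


Working:
minor 3rd: 3 letter names, 3 semitones
Letter: E - 2 → C
Pitch: E - 3 semitones, spelled as a C → C#
= C#


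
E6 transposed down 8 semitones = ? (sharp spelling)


Solution.
E6: chromatic position 4 in octave 6 → absolute = 6×12 + 4 = 76
Transpose down 8: 76 - 8 = 68
68 = 5×12 + 8 → G# in octave 5
Result = G#5


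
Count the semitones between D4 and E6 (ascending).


Absolute semitone position = octave×12 + chromatic position
D4: 4×12 + 2 = 50
E6: 6×12 + 4 = 76
Difference = 76 - 50 = 26
= 26 semitones


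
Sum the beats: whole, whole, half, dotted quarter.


Reasoning:
Beat values:
  whole = 4 beats
  whole = 4 beats
  half = 2 beats
  dotted quarter = 1.5 beats
Sum = 4 + 4 + 2 + 1.5
= 11.5 beats


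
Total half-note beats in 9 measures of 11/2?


Step by step:
Time signature 11/2: the bottom number 2 means the half note gets one count
The top number 11 means 11 half-note beats per measure
Total = 11 × 9 measures
= 99 half-note beats


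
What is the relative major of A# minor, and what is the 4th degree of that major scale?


Step by step:
The relative major shares the key signature and is a minor 3rd above the minor tonic
A minor 3rd above A# is C#
→ relative major of A# minor is C# major
C# major scale: C# D# E# F# G# A# B#
= C# major; 4th degree = F#


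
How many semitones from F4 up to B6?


Reasoning:
Absolute semitone position = octave×12 + chromatic position
F4: 4×12 + 5 = 53
B6: 6×12 + 11 = 83
Difference = 83 - 53 = 30
= 30 semitones


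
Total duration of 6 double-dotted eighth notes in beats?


Step by step:
Base eighth note = 1/2 beats
Dot 1 adds half the previous value: +1/4
Dot 2 adds half the previous value: +1/8
One double-dotted eighth = 1/2 + 1/4 + 1/8 = 7/8
6 of them = 6 × 7/8 = 21/4
= 21/4 beats


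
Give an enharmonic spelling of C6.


Enharmonic notes sound the same pitch but are spelled with different letter names
C and B# name the same pitch class
Octave numbers change at C, so C6 = B#5
= B#5


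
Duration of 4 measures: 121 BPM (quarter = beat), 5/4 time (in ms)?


Solution.
Quarter-note beat duration = 60000 / 121 ms
Beats per measure (5/4) = 5
One measure = 5 × 60000 / 121 = 300000 / 121 ms
4 measures = 4 × 300000 / 121 = 1200000 / 121
= 9917.4 ms


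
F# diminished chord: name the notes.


Reasoning:
Diminished triad = root + minor 3rd (3 semitones) + diminished 5th (6 semitones)
A triad on F# stacks thirds, so the chord tones use letter names F-A-C
Root: F#
Minor 3rd above F#: A
Diminished 5th above F#: C
Chord = F# A C


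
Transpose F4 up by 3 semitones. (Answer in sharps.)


Step by step:
F4: chromatic position 5 in octave 4 → absolute = 4×12 + 5 = 53
Transpose up 3: 53 + 3 = 56
56 = 4×12 + 8 → G# in octave 4
Result = G#4


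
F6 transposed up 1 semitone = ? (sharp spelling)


Step by step:
F6: chromatic position 5 in octave 6 → absolute = 6×12 + 5 = 77
Transpose up 1: 77 + 1 = 78
78 = 6×12 + 6 → F# in octave 6
Result = F#6


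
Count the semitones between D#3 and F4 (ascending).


Absolute semitone position = octave×12 + chromatic position
D#3: 3×12 + 3 = 39
F4: 4×12 + 5 = 53
Difference = 53 - 39 = 14
= 14 semitones


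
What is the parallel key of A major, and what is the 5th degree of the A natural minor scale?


Parallel keys share the same tonic but differ in mode
A major → parallel is A minor
A natural minor scale: A B C D E F G
= A minor; 5th degree = E


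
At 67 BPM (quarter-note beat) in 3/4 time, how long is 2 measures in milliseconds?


Working:
Quarter-note beat duration = 60000 / 67 ms
Beats per measure (3/4) = 3
One measure = 3 × 60000 / 67 = 180000 / 67 ms
2 measures = 2 × 180000 / 67 = 360000 / 67
= 5373.1 ms


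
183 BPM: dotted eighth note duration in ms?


Reasoning:
One quarter-note beat = 60000 / BPM = 60000 / 183 ms
Dotted eighth note = 3/4 × quarter note
Duration = 3/4 × 60000 / 183 = 45000 / 183
= 245.9 ms


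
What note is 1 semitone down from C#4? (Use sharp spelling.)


Solution.
C#4: chromatic position 1 in octave 4 → absolute = 4×12 + 1 = 49
Transpose down 1: 49 - 1 = 48
48 = 4×12 + 0 → C in octave 4
Result = C4


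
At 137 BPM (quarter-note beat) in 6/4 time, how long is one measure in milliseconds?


Quarter-note beat duration = 60000 / 137 ms
Beats per measure (6/4) = 6
One measure = 6 × 60000 / 137 = 360000 / 137 ms
= 2627.7 ms


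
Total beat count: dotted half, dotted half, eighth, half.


Reasoning:
Beat values:
  dotted half = 3 beats
  dotted half = 3 beats
  eighth = 0.5 beats
  half = 2 beats
Sum = 3 + 3 + 0.5 + 2
= 8.5 beats


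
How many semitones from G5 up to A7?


Absolute semitone position = octave×12 + chromatic position
G5: 5×12 + 7 = 67
A7: 7×12 + 9 = 93
Difference = 93 - 67 = 26
= 26 semitones


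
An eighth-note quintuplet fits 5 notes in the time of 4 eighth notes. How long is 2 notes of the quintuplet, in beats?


Reasoning:
Quintuplet: 5 notes occupy the space of 4 eighth notes
Space = 4 × 1/2 = 2 beats
Each quintuplet note = 2 / 5 = 2/5 beats
2 notes = 2 × 2/5 = 4/5
= 4/5 beats


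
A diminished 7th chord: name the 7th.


Let's work it out.
Diminished 7th chord = root + minor 3rd + diminished 5th + diminished 7th
Seventh chords stack in thirds, so the letter names are A-C-E-G
Root: A
Minor 3rd above A: C
Diminished 5th above A: Eb
Diminished 7th above A: Gb
The 7th = Gb


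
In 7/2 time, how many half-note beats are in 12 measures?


Solution.
Time signature 7/2: the bottom number 2 means the half note gets one count
The top number 7 means 7 half-note beats per measure
Total = 7 × 12 measures
= 84 half-note beats


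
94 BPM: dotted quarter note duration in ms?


Working:
One quarter-note beat = 60000 / BPM = 60000 / 94 ms
Dotted quarter note = 3/2 × quarter note
Duration = 3/2 × 60000 / 94 = 90000 / 94
= 957.4 ms


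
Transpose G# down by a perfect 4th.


Reasoning:
perfect 4th: 4 letter names, 5 semitones
Letter: G - 3 → D
Pitch: G# - 5 semitones, spelled as a D → D#
= D#


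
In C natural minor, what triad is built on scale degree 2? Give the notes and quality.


C natural minor scale: C D Eb F G Ab Bb
Diatonic triad on degree 2 stacks scale notes 2, 4, 6: D F Ab
D→F = 3 semitones; D→Ab = 6 semitones → diminished triad
= D F Ab (diminished)


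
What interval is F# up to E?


Step by step:
Letter names: F → E spans 7 letter names → a 7th
Semitones: F# → E = 10 half-steps
A 7th of 10 semitones is a minor 7th
= minor 7th


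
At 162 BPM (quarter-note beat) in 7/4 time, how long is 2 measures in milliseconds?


Reasoning:
Quarter-note beat duration = 60000 / 162 ms
Beats per measure (7/4) = 7
One measure = 7 × 60000 / 162 = 420000 / 162 ms
2 measures = 2 × 420000 / 162 = 840000 / 162
= 5185.2 ms


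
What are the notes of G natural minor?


Natural minor scale pattern: W-H-W-W-H-W-W (2-1-2-2-1-2-2 semitones)
Starting from G:
  G + 2 semitones → A
  A + 1 semitone → Bb
  Bb + 2 semitones → C
  C + 2 semitones → D
  D + 1 semitone → Eb
  Eb + 2 semitones → F
  F + 2 semitones → G
Scale = G A Bb C D Eb F


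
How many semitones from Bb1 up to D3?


Working:
Absolute semitone position = octave×12 + chromatic position
Bb1: 1×12 + 10 = 22
D3: 3×12 + 2 = 38
Difference = 38 - 22 = 16
= 16 semitones


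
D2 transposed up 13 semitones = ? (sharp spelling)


Let's work it out.
D2: chromatic position 2 in octave 2 → absolute = 2×12 + 2 = 26
Transpose up 13: 26 + 13 = 39
39 = 3×12 + 3 → D# in octave 3
Result = D#3


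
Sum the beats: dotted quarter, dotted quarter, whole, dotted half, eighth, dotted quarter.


Solution.
Beat values:
  dotted quarter = 1.5 beats
  dotted quarter = 1.5 beats
  whole = 4 beats
  dotted half = 3 beats
  eighth = 0.5 beats
  dotted quarter = 1.5 beats
Sum = 1.5 + 1.5 + 4 + 3 + 0.5 + 1.5
= 12 beats


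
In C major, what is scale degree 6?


Working:
Major scale pattern: W-W-H-W-W-W-H (2-2-1-2-2-2-1 semitones)
Starting from C:
  C + 2 semitones → D
  D + 2 semitones → E
  E + 1 semitone → F
  F + 2 semitones → G
  G + 2 semitones → A
  A + 2 semitones → B
  B + 1 semitone → C
Scale: C D E F G A B
Degree 6 = A


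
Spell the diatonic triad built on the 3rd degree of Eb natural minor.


Let's work it out.
Eb natural minor scale: Eb F Gb Ab Bb Cb Db
Diatonic triad on degree 3 stacks scale notes 3, 5, 7: Gb Bb Db
Gb→Bb = 4 semitones; Gb→Db = 7 semitones → major triad
= Gb Bb Db (major)


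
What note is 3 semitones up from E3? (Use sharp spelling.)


Solution.
E3: chromatic position 4 in octave 3 → absolute = 3×12 + 4 = 40
Transpose up 3: 40 + 3 = 43
43 = 3×12 + 7 → G in octave 3
Result = G3


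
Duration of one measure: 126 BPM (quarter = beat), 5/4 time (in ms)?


Working:
Quarter-note beat duration = 60000 / 126 ms
Beats per measure (5/4) = 5
One measure = 5 × 60000 / 126 = 300000 / 126 ms
= 2381.0 ms


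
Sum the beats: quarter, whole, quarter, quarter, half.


Beat values:
  quarter = 1 beat
  whole = 4 beats
  quarter = 1 beat
  quarter = 1 beat
  half = 2 beats
Sum = 1 + 4 + 1 + 1 + 2
= 9 beats


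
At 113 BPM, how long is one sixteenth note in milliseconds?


Reasoning:
One quarter-note beat = 60000 / BPM = 60000 / 113 ms
Sixteenth note = 1/4 × quarter note
Duration = 1/4 × 60000 / 113 = 15000 / 113
= 132.7 ms


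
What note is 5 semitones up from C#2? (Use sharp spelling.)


Step by step:
C#2: chromatic position 1 in octave 2 → absolute = 2×12 + 1 = 25
Transpose up 5: 25 + 5 = 30
30 = 2×12 + 6 → F# in octave 2
Result = F#2


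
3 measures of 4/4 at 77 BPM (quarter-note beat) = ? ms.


Quarter-note beat duration = 60000 / 77 ms
Beats per measure (4/4) = 4
One measure = 4 × 60000 / 77 = 240000 / 77 ms
3 measures = 3 × 240000 / 77 = 720000 / 77
= 9350.6 ms


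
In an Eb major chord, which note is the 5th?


Major triad = root + major 3rd (4 semitones) + perfect 5th (7 semitones)
A triad on Eb stacks thirds, so the chord tones use letter names E-G-B
Root: Eb
Major 3rd above Eb: G
Perfect 5th above Eb: Bb
The 5th = Bb


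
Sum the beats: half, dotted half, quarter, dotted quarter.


Solution.
Beat values:
  half = 2 beats
  dotted half = 3 beats
  quarter = 1 beat
  dotted quarter = 1.5 beats
Sum = 2 + 3 + 1 + 1.5
= 7.5 beats


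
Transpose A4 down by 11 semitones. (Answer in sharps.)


Working:
A4: chromatic position 9 in octave 4 → absolute = 4×12 + 9 = 57
Transpose down 11: 57 - 11 = 46
46 = 3×12 + 10 → A# in octave 3
Result = A#3


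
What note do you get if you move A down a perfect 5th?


Let's work it out.
perfect 5th: 5 letter names, 7 semitones
Letter: A - 4 → D
Pitch: A - 7 semitones, spelled as a D → D
= D


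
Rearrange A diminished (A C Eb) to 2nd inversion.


Root position: A C Eb
2nd inversion: move root and 3rd up an octave
Bass note: Eb
Notes (bottom to top) = Eb A C


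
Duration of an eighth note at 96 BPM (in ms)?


One quarter-note beat = 60000 / BPM = 60000 / 96 ms
Eighth note = 1/2 × quarter note
Duration = 1/2 × 60000 / 96 = 30000 / 96
= 312.5 ms


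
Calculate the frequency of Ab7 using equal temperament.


Reasoning:
f = 440 × 2^(n/12) where n = semitones from A4
Ab7: 35 semitones from A4
f = 440 × 2^(35/12)
f = 3322.44 Hz


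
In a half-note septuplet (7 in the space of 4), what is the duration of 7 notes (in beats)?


Septuplet: 7 notes occupy the space of 4 half notes
Space = 4 × 2 = 8 beats
Each septuplet note = 8 / 7 = 8/7 beats
7 notes = 7 × 8/7 = 8
= 8 beats


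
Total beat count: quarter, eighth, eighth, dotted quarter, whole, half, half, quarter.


Step by step:
Beat values:
  quarter = 1 beat
  eighth = 0.5 beats
  eighth = 0.5 beats
  dotted quarter = 1.5 beats
  whole = 4 beats
  half = 2 beats
  half = 2 beats
  quarter = 1 beat
Sum = 1 + 0.5 + 0.5 + 1.5 + 4 + 2 + 2 + 1
= 12.5 beats


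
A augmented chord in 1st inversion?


Root position: A C# E#
1st inversion: move root up an octave
Bass note: C#
Notes (bottom to top) = C# E# A


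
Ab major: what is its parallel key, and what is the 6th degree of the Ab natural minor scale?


Working:
Parallel keys share the same tonic but differ in mode
Ab major → parallel is Ab minor
Ab natural minor scale: Ab Bb Cb Db Eb Fb Gb
= Ab minor; 6th degree = Fb


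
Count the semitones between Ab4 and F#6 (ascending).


Solution.
Absolute semitone position = octave×12 + chromatic position
Ab4: 4×12 + 8 = 56
F#6: 6×12 + 6 = 78
Difference = 78 - 56 = 22
= 22 semitones


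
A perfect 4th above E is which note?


Working:
A 4th spans 4 letter names, so from E we land on A
A perfect 4th = 5 semitones above E
Spell A at that pitch: A
= A


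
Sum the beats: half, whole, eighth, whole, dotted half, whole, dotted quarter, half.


Step by step:
Beat values:
  half = 2 beats
  whole = 4 beats
  eighth = 0.5 beats
  whole = 4 beats
  dotted half = 3 beats
  whole = 4 beats
  dotted quarter = 1.5 beats
  half = 2 beats
Sum = 2 + 4 + 0.5 + 4 + 3 + 4 + 1.5 + 2
= 21 beats


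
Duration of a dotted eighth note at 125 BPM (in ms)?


Step by step:
One quarter-note beat = 60000 / BPM = 60000 / 125 ms
Dotted eighth note = 3/4 × quarter note
Duration = 3/4 × 60000 / 125 = 45000 / 125
= 360.0 ms


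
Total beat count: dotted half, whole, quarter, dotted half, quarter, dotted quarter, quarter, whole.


Beat values:
  dotted half = 3 beats
  whole = 4 beats
  quarter = 1 beat
  dotted half = 3 beats
  quarter = 1 beat
  dotted quarter = 1.5 beats
  quarter = 1 beat
  whole = 4 beats
Sum = 3 + 4 + 1 + 3 + 1 + 1.5 + 1 + 4
= 18.5 beats


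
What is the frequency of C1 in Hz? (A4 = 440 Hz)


Step by step:
f = 440 × 2^(n/12) where n = semitones from A4
C1: -45 semitones from A4
f = 440 × 2^(-45/12)
f = 32.70 Hz


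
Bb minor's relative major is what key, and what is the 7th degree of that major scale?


Reasoning:
The relative major shares the key signature and is a minor 3rd above the minor tonic
A minor 3rd above Bb is Db
→ relative major of Bb minor is Db major
Db major scale: Db Eb F Gb Ab Bb C
= Db major; 7th degree = C


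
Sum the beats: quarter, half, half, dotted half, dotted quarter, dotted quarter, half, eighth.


Let's work it out.
Beat values:
  quarter = 1 beat
  half = 2 beats
  half = 2 beats
  dotted half = 3 beats
  dotted quarter = 1.5 beats
  dotted quarter = 1.5 beats
  half = 2 beats
  eighth = 0.5 beats
Sum = 1 + 2 + 2 + 3 + 1.5 + 1.5 + 2 + 0.5
= 13.5 beats


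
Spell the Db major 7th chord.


Major 7th chord = root + major 3rd + perfect 5th + major 7th
Seventh chords stack in thirds, so the letter names are D-F-A-C
Root: Db
Major 3rd above Db: F
Perfect 5th above Db: Ab
Major 7th above Db: C
Chord = Db F Ab C


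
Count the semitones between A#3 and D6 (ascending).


Absolute semitone position = octave×12 + chromatic position
A#3: 3×12 + 10 = 46
D6: 6×12 + 2 = 74
Difference = 74 - 46 = 28
= 28 semitones


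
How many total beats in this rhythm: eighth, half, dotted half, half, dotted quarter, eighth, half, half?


Step by step:
Beat values:
  eighth = 0.5 beats
  half = 2 beats
  dotted half = 3 beats
  half = 2 beats
  dotted quarter = 1.5 beats
  eighth = 0.5 beats
  half = 2 beats
  half = 2 beats
Sum = 0.5 + 2 + 3 + 2 + 1.5 + 0.5 + 2 + 2
= 13.5 beats


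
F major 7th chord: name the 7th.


Step by step:
Major 7th chord = root + major 3rd + perfect 5th + major 7th
Seventh chords stack in thirds, so the letter names are F-A-C-E
Root: F
Major 3rd above F: A
Perfect 5th above F: C
Major 7th above F: E
The 7th = E


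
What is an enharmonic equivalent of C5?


Step by step:
Enharmonic notes sound the same pitch but are spelled with different letter names
C and Dbb name the same pitch class
= Dbb5


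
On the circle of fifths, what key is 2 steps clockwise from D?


Solution.
Each clockwise step on the circle of fifths moves up a perfect 5th
From D: D → A → E
= E


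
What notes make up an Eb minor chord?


Reasoning:
Minor triad = root + minor 3rd (3 semitones) + perfect 5th (7 semitones)
A triad on Eb stacks thirds, so the chord tones use letter names E-G-B
Root: Eb
Minor 3rd above Eb: Gb
Perfect 5th above Eb: Bb
Chord = Eb Gb Bb


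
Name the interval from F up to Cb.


Let's work it out.
Letter names: F → C spans 5 letter names → a 5th
Semitones: F → Cb = 6 half-steps
A 5th of 6 semitones is a diminished 5th
= diminished 5th


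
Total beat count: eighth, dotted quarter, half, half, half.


Working:
Beat values:
  eighth = 0.5 beats
  dotted quarter = 1.5 beats
  half = 2 beats
  half = 2 beats
  half = 2 beats
Sum = 0.5 + 1.5 + 2 + 2 + 2
= 8 beats


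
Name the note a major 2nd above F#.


Working:
A 2nd spans 2 letter names, so from F we land on G
A major 2nd = 2 semitones above F#
Spell G at that pitch: G#
= G#


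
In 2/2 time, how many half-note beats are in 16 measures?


Time signature 2/2: the bottom number 2 means the half note gets one count
The top number 2 means 2 half-note beats per measure
Total = 2 × 16 measures
= 32 half-note beats


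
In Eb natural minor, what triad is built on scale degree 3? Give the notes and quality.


Let's work it out.
Eb natural minor scale: Eb F Gb Ab Bb Cb Db
Diatonic triad on degree 3 stacks scale notes 3, 5, 7: Gb Bb Db
Gb→Bb = 4 semitones; Gb→Db = 7 semitones → major triad
= Gb Bb Db (major)


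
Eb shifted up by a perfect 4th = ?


Working:
perfect 4th: 4 letter names, 5 semitones
Letter: E + 3 → A
Pitch: Eb + 5 semitones, spelled as an A → Ab
= Ab


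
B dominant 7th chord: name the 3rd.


Step by step:
Dominant 7th chord = root + major 3rd + perfect 5th + minor 7th
Seventh chords stack in thirds, so the letter names are B-D-F-A
Root: B
Major 3rd above B: D#
Perfect 5th above B: F#
Minor 7th above B: A
The 3rd = D#


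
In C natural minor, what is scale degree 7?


Step by step:
Natural minor scale pattern: W-H-W-W-H-W-W (2-1-2-2-1-2-2 semitones)
Starting from C:
  C + 2 semitones → D
  D + 1 semitone → Eb
  Eb + 2 semitones → F
  F + 2 semitones → G
  G + 1 semitone → Ab
  Ab + 2 semitones → Bb
  Bb + 2 semitones → C
Scale: C D Eb F G Ab Bb
Degree 7 = Bb


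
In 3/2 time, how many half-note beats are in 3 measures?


Reasoning:
Time signature 3/2: the bottom number 2 means the half note gets one count
The top number 3 means 3 half-note beats per measure
Total = 3 × 3 measures
= 9 half-note beats


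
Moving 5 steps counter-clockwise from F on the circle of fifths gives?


Solution.
Each counter-clockwise step moves down a perfect 5th (= up a perfect 4th)
From F: F → Bb → Eb → Ab → Db → F#/Gb
= F#/Gb


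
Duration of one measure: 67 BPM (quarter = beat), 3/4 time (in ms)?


Reasoning:
Quarter-note beat duration = 60000 / 67 ms
Beats per measure (3/4) = 3
One measure = 3 × 60000 / 67 = 180000 / 67 ms
= 2686.6 ms


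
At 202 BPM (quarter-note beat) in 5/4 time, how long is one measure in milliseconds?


Working:
Quarter-note beat duration = 60000 / 202 ms
Beats per measure (5/4) = 5
One measure = 5 × 60000 / 202 = 300000 / 202 ms
= 1485.1 ms


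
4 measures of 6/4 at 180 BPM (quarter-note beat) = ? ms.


Quarter-note beat duration = 60000 / 180 ms
Beats per measure (6/4) = 6
One measure = 6 × 60000 / 180 = 360000 / 180 ms
4 measures = 4 × 360000 / 180 = 1440000 / 180
= 8000.0 ms


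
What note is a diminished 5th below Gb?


A 5th spans 5 letter names, so from G we land on C
A diminished 5th = 6 semitones below Gb
Spell C at that pitch: C
= C


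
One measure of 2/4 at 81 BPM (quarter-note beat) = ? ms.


Quarter-note beat duration = 60000 / 81 ms
Beats per measure (2/4) = 2
One measure = 2 × 60000 / 81 = 120000 / 81 ms
= 1481.5 ms


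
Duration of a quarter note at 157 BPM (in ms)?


Reasoning:
One quarter-note beat = 60000 / BPM = 60000 / 157 ms
Duration = 60000 / 157
= 382.2 ms


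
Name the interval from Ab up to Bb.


Let's work it out.
Letter names: A → B spans 2 letter names → a 2nd
Semitones: Ab → Bb = 2 half-steps
A 2nd of 2 semitones is a major 2nd
= major 2nd


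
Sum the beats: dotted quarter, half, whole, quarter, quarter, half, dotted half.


Let's work it out.
Beat values:
  dotted quarter = 1.5 beats
  half = 2 beats
  whole = 4 beats
  quarter = 1 beat
  quarter = 1 beat
  half = 2 beats
  dotted half = 3 beats
Sum = 1.5 + 2 + 4 + 1 + 1 + 2 + 3
= 14.5 beats


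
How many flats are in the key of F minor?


Flat minor keys: A(0), D(1), G(2), C(3), F(4), Bb(5), Eb(6), Ab(7)
F minor has 4 flats
Order of flats: Bb Eb Ab Db Gb Cb Fb → first 4: Bb, Eb, Ab, Db
= 4 flats
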